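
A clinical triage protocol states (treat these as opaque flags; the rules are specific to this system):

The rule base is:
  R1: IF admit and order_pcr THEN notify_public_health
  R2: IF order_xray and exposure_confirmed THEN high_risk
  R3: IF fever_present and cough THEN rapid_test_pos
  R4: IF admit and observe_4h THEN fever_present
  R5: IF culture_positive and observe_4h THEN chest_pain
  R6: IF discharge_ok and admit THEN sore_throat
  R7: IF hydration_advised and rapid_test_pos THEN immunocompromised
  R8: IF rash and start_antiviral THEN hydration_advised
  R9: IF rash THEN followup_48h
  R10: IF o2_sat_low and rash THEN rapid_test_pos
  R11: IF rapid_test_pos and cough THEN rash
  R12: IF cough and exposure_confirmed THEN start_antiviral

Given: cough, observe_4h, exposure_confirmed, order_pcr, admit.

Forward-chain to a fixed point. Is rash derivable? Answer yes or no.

Round 1 — R1, R4, R12, derive notify_public_health, fever_present, start_antiviral.
Round 2 — R3, derive rapid_test_pos.
Round 3 — R11, derive rash.
Round 4 — R8, R9, derive hydration_advised, followup_48h.
Round 5 — R7, derive immunocompromised.
rash appears in round 3, so it is derivable.

yes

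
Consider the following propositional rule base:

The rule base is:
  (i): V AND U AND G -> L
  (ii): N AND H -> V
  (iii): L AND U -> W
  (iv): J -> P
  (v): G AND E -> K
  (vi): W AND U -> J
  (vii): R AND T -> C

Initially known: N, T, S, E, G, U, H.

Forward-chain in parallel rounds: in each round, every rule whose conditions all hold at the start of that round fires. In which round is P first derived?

5

[1] (ii) [N AND H -> V]; (v) [G AND E -> K]. ⇒ new: V, K.
[2] (i) [V AND U AND G -> L]. ⇒ new: L.
[3] (iii) [L AND U -> W]. ⇒ new: W.
[4] (vi) [W AND U -> J]. ⇒ new: J.
[5] (iv) [J -> P]. ⇒ new: P.
P first appears in round 5.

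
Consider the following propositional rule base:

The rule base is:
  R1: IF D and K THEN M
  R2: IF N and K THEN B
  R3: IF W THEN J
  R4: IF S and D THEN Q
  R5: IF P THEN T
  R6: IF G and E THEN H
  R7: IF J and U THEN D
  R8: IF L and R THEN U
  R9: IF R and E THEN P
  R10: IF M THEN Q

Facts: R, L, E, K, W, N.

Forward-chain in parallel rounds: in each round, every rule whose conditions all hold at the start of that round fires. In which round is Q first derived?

4

Round 1: R2 [IF N and K THEN B]; R3 [IF W THEN J]; R8 [IF L and R THEN U]; R9 [IF R and E THEN P]. Adds B, J, U, P.
Round 2: R5 [IF P THEN T]; R7 [IF J and U THEN D]. Adds T, D.
Round 3: R1 [IF D and K THEN M]. Adds M.
Round 4: R10 [IF M THEN Q]. Adds Q.
Q first appears in round 4.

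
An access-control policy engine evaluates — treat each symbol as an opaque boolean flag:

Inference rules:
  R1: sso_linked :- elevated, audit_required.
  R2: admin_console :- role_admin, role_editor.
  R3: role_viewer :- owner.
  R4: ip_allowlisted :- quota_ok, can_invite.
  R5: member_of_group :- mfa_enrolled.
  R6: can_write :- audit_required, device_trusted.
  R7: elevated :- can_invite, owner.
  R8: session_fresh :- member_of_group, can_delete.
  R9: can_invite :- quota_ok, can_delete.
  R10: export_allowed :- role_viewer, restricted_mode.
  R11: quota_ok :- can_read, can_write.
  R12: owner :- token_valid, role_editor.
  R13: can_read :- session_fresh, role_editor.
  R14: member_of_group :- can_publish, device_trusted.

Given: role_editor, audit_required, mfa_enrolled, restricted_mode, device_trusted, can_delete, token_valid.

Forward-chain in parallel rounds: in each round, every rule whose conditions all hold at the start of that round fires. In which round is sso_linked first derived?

7

Round 1: R5 [member_of_group :- mfa_enrolled.]; R6 [can_write :- audit_required, device_trusted.]; R12 [owner :- token_valid, role_editor.]. Adds member_of_group, can_write, owner.
Round 2: R3 [role_viewer :- owner.]; R8 [session_fresh :- member_of_group, can_delete.]. Adds role_viewer, session_fresh.
Round 3: R10 [export_allowed :- role_viewer, restricted_mode.]; R13 [can_read :- session_fresh, role_editor.]. Adds export_allowed, can_read.
Round 4: R11 [quota_ok :- can_read, can_write.]. Adds quota_ok.
Round 5: R9 [can_invite :- quota_ok, can_delete.]. Adds can_invite.
Round 6: R4 [ip_allowlisted :- quota_ok, can_invite.]; R7 [elevated :- can_invite, owner.]. Adds ip_allowlisted, elevated.
Round 7: R1 [sso_linked :- elevated, audit_required.]. Adds sso_linked.
sso_linked first appears in round 7.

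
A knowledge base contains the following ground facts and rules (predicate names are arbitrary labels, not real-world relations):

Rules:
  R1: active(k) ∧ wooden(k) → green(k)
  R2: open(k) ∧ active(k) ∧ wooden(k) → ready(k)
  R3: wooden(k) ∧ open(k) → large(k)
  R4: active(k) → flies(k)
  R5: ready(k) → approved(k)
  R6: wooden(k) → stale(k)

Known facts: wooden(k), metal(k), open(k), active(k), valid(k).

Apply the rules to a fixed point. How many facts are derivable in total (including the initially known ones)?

Round 1: R1 [active(k) ∧ wooden(k) → green(k)]; R2 [open(k) ∧ active(k) ∧ wooden(k) → ready(k)]; R3 [wooden(k) ∧ open(k) → large(k)]; R4 [active(k) → flies(k)]; R6 [wooden(k) → stale(k)]. New: green(k), ready(k), large(k), flies(k), stale(k).
Round 2: R5 [ready(k) → approved(k)]. New: approved(k).
Closure: {active(k), approved(k), flies(k), green(k), large(k), metal(k), open(k), ready(k), stale(k), valid(k), wooden(k)} — 11 facts.

11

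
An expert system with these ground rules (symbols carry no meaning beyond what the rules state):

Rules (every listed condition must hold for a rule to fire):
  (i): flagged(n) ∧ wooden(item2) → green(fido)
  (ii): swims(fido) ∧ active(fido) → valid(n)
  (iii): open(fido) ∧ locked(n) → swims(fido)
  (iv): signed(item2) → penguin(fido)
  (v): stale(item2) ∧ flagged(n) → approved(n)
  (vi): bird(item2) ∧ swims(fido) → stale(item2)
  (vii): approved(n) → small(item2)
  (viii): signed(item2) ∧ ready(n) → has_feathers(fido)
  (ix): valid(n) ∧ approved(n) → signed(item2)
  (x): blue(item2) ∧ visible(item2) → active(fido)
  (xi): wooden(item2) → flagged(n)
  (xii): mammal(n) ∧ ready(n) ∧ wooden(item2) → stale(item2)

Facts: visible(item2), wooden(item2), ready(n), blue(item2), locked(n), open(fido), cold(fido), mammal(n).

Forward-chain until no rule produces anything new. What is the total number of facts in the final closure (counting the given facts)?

19

Round 1: (iii) [open(fido) ∧ locked(n) → swims(fido)]; (x) [blue(item2) ∧ visible(item2) → active(fido)]; (xi) [wooden(item2) → flagged(n)]; (xii) [mammal(n) ∧ ready(n) ∧ wooden(item2) → stale(item2)]. New: swims(fido), active(fido), flagged(n), stale(item2).
Round 2: (i) [flagged(n) ∧ wooden(item2) → green(fido)]; (ii) [swims(fido) ∧ active(fido) → valid(n)]; (v) [stale(item2) ∧ flagged(n) → approved(n)]. New: green(fido), valid(n), approved(n).
Round 3: (vii) [approved(n) → small(item2)]; (ix) [valid(n) ∧ approved(n) → signed(item2)]. New: small(item2), signed(item2).
Round 4: (iv) [signed(item2) → penguin(fido)]; (viii) [signed(item2) ∧ ready(n) → has_feathers(fido)]. New: penguin(fido), has_feathers(fido).
Closure: {active(fido), approved(n), blue(item2), cold(fido), flagged(n), green(fido), has_feathers(fido), locked(n), mammal(n), open(fido), penguin(fido), ready(n), signed(item2), small(item2), stale(item2), swims(fido), valid(n), visible(item2), wooden(item2)} — 19 facts.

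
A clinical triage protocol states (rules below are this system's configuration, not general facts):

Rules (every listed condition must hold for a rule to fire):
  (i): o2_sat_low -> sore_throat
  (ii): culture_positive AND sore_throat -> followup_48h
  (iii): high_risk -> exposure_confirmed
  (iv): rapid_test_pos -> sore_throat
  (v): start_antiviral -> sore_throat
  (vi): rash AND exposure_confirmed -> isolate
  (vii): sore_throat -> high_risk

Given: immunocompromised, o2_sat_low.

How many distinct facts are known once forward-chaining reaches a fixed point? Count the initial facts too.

5

Round 1 — (i), derive sore_throat.
Round 2 — (vii), derive high_risk.
Round 3 — (iii), derive exposure_confirmed.
Closure: {exposure_confirmed, high_risk, immunocompromised, o2_sat_low, sore_throat} — 5 facts.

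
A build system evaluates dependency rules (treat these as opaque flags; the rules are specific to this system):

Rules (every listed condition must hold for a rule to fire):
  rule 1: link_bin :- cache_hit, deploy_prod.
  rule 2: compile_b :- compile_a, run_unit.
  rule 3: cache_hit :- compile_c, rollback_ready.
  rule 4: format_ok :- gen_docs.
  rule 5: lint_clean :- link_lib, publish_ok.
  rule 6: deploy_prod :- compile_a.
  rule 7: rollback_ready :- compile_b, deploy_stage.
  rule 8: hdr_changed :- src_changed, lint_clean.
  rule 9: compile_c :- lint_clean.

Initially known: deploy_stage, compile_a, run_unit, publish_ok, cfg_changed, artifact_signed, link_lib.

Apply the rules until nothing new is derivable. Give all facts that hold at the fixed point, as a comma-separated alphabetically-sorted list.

artifact_signed, cache_hit, cfg_changed, compile_a, compile_b, compile_c, deploy_prod, deploy_stage, link_bin, link_lib, lint_clean, publish_ok, rollback_ready, run_unit

Round 1 fires rule 2, rule 5, rule 6, giving compile_b, lint_clean, deploy_prod.
Round 2 fires rule 7, rule 9, giving rollback_ready, compile_c.
Round 3 fires rule 3, giving cache_hit.
Round 4 fires rule 1, giving link_bin.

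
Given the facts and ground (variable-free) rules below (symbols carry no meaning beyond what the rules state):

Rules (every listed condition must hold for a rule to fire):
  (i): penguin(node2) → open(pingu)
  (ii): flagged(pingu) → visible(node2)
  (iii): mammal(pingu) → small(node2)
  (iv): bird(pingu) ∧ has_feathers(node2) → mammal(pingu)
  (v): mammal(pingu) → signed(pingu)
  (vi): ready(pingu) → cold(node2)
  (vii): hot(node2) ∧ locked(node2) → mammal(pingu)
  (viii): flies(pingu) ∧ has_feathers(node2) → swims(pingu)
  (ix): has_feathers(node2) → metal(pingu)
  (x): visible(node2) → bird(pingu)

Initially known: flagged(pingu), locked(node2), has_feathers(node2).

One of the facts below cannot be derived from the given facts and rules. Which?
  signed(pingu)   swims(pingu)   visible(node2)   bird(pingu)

swims(pingu)

Round 1 — (ii), (ix), derive visible(node2), metal(pingu).
Round 2 — (x), derive bird(pingu).
Round 3 — (iv), derive mammal(pingu).
Round 4 — (iii), (v), derive small(node2), signed(pingu).
Derived: visible(node2) (round 1), bird(pingu) (round 2), signed(pingu) (round 4). swims(pingu) never appears in any round.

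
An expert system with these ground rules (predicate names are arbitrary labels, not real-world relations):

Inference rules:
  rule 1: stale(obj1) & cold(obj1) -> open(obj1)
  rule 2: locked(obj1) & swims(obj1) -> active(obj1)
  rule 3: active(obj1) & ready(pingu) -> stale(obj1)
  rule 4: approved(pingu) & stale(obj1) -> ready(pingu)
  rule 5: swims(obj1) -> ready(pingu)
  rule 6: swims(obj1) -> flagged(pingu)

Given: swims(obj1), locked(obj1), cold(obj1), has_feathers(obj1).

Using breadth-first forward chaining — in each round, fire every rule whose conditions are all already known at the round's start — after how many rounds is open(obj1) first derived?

Round 1: rule 2 [locked(obj1) & swims(obj1) -> active(obj1)]; rule 5 [swims(obj1) -> ready(pingu)]; rule 6 [swims(obj1) -> flagged(pingu)]. New: active(obj1), ready(pingu), flagged(pingu).
Round 2: rule 3 [active(obj1) & ready(pingu) -> stale(obj1)]. New: stale(obj1).
Round 3: rule 1 [stale(obj1) & cold(obj1) -> open(obj1)]. New: open(obj1).
open(obj1) first appears in round 3.

3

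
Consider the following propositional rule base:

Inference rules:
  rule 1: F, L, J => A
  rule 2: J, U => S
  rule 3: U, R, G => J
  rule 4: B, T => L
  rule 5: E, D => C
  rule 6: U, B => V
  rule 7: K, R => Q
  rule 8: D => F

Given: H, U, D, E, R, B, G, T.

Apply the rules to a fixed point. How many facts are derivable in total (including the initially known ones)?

Round 1: rule 3 [U, R, G => J]; rule 4 [B, T => L]; rule 5 [E, D => C]; rule 6 [U, B => V]; rule 8 [D => F]. New: J, L, C, V, F.
Round 2: rule 1 [F, L, J => A]; rule 2 [J, U => S]. New: A, S.
Closure: {A, B, C, D, E, F, G, H, J, L, R, S, T, U, V} — 15 facts.

15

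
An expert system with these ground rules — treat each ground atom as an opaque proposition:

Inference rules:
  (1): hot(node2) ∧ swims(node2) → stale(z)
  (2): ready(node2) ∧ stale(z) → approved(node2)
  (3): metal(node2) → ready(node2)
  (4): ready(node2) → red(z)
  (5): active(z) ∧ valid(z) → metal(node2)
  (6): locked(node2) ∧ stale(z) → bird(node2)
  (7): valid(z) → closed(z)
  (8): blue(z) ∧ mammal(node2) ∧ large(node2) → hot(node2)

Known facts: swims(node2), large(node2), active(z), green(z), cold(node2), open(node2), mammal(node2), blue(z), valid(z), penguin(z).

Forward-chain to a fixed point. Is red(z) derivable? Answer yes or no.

Round 1 fires (5), (7), (8), giving metal(node2), closed(z), hot(node2).
Round 2 fires (1), (3), giving stale(z), ready(node2).
Round 3 fires (2), (4), giving approved(node2), red(z).
red(z) appears in round 3, so it is derivable.

yes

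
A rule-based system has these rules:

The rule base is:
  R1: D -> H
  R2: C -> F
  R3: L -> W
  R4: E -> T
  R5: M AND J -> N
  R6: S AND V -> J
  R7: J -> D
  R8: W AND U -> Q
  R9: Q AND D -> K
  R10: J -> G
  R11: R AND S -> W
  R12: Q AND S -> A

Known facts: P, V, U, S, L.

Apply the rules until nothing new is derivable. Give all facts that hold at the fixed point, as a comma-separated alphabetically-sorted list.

A, D, G, H, J, K, L, P, Q, S, U, V, W

Round 1 fires R3, R6, giving W, J.
Round 2 fires R7, R8, R10, giving D, Q, G.
Round 3 fires R1, R9, R12, giving H, K, A.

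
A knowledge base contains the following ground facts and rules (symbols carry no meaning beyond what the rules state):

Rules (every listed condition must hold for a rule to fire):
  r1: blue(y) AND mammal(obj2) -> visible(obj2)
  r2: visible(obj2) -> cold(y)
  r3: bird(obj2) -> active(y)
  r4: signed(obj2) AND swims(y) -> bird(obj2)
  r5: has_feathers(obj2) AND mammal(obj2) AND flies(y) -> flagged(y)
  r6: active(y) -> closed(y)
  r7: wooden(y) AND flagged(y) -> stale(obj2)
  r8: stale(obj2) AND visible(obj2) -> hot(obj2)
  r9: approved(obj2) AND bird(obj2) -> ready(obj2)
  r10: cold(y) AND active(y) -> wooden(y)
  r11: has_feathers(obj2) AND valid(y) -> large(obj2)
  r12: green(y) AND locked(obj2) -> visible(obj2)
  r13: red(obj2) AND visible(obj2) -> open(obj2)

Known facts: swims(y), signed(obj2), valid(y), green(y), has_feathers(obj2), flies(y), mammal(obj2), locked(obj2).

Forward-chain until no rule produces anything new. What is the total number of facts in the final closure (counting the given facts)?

18

[1] r4 [signed(obj2) AND swims(y) -> bird(obj2)]; r5 [has_feathers(obj2) AND mammal(obj2) AND flies(y) -> flagged(y)]; r11 [has_feathers(obj2) AND valid(y) -> large(obj2)]; r12 [green(y) AND locked(obj2) -> visible(obj2)]. ⇒ new: bird(obj2), flagged(y), large(obj2), visible(obj2).
[2] r2 [visible(obj2) -> cold(y)]; r3 [bird(obj2) -> active(y)]. ⇒ new: cold(y), active(y).
[3] r6 [active(y) -> closed(y)]; r10 [cold(y) AND active(y) -> wooden(y)]. ⇒ new: closed(y), wooden(y).
[4] r7 [wooden(y) AND flagged(y) -> stale(obj2)]. ⇒ new: stale(obj2).
[5] r8 [stale(obj2) AND visible(obj2) -> hot(obj2)]. ⇒ new: hot(obj2).
Closure: {active(y), bird(obj2), closed(y), cold(y), flagged(y), flies(y), green(y), has_feathers(obj2), hot(obj2), large(obj2), locked(obj2), mammal(obj2), signed(obj2), stale(obj2), swims(y), valid(y), visible(obj2), wooden(y)} — 18 facts.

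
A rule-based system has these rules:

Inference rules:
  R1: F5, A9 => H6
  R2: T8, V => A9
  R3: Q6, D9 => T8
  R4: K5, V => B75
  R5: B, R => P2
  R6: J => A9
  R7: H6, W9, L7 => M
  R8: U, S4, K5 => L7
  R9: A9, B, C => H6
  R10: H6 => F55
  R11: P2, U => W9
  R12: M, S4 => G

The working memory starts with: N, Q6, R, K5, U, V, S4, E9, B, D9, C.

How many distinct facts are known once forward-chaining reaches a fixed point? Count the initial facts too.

21

Round 1: R3 [Q6, D9 => T8]; R4 [K5, V => B75]; R5 [B, R => P2]; R8 [U, S4, K5 => L7]. New: T8, B75, P2, L7.
Round 2: R2 [T8, V => A9]; R11 [P2, U => W9]. New: A9, W9.
Round 3: R9 [A9, B, C => H6]. New: H6.
Round 4: R7 [H6, W9, L7 => M]; R10 [H6 => F55]. New: M, F55.
Round 5: R12 [M, S4 => G]. New: G.
Closure: {A9, B, B75, C, D9, E9, F55, G, H6, K5, L7, M, N, P2, Q6, R, S4, T8, U, V, W9} — 21 facts.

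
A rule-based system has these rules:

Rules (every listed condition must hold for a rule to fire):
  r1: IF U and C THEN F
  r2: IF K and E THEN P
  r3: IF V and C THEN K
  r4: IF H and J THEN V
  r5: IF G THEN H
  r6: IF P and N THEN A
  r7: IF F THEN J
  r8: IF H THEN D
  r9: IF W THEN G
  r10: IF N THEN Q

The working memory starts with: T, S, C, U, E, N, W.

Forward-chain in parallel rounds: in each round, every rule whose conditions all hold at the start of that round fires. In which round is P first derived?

[1] r1 [IF U and C THEN F]; r9 [IF W THEN G]; r10 [IF N THEN Q]. ⇒ new: F, G, Q.
[2] r5 [IF G THEN H]; r7 [IF F THEN J]. ⇒ new: H, J.
[3] r4 [IF H and J THEN V]; r8 [IF H THEN D]. ⇒ new: V, D.
[4] r3 [IF V and C THEN K]. ⇒ new: K.
[5] r2 [IF K and E THEN P]. ⇒ new: P.
P first appears in round 5.

5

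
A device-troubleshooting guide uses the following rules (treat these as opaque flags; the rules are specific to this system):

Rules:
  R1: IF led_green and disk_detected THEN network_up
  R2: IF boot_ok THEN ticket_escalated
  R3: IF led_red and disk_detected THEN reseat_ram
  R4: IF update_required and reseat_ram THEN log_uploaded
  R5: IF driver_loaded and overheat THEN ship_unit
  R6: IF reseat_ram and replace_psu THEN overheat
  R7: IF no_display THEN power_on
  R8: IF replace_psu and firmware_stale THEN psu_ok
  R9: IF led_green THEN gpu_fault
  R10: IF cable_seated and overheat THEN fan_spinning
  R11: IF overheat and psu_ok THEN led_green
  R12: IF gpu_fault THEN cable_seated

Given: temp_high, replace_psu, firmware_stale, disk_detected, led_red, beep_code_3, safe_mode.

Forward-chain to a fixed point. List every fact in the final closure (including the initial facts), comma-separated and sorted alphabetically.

Round 1: R3 [IF led_red and disk_detected THEN reseat_ram]; R8 [IF replace_psu and firmware_stale THEN psu_ok]. Adds reseat_ram, psu_ok.
Round 2: R6 [IF reseat_ram and replace_psu THEN overheat]. Adds overheat.
Round 3: R11 [IF overheat and psu_ok THEN led_green]. Adds led_green.
Round 4: R1 [IF led_green and disk_detected THEN network_up]; R9 [IF led_green THEN gpu_fault]. Adds network_up, gpu_fault.
Round 5: R12 [IF gpu_fault THEN cable_seated]. Adds cable_seated.
Round 6: R10 [IF cable_seated and overheat THEN fan_spinning]. Adds fan_spinning.

beep_code_3, cable_seated, disk_detected, fan_spinning, firmware_stale, gpu_fault, led_green, led_red, network_up, overheat, psu_ok, replace_psu, reseat_ram, safe_mode, temp_high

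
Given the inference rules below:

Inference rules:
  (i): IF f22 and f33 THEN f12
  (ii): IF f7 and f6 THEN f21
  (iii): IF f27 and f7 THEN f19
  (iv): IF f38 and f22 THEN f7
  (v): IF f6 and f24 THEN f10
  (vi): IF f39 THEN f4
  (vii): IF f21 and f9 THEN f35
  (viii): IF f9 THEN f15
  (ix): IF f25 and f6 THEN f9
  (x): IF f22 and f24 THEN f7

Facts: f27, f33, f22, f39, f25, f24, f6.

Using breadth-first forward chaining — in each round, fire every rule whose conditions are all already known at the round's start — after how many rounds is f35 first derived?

Round 1 — (i), (v), (vi), (ix), (x), derive f12, f10, f4, f9, f7.
Round 2 — (ii), (iii), (viii), derive f21, f19, f15.
Round 3 — (vii), derive f35.
f35 first appears in round 3.

3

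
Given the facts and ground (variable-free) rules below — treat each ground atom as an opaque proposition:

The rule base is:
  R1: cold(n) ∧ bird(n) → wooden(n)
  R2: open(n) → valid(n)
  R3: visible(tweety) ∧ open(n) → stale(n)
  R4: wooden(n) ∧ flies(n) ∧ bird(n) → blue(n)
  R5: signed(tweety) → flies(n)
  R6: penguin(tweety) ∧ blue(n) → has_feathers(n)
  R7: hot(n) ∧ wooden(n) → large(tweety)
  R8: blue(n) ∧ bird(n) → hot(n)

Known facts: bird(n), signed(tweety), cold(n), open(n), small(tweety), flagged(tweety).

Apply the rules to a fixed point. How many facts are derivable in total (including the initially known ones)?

12

Round 1 — R1, R2, R5, derive wooden(n), valid(n), flies(n).
Round 2 — R4, derive blue(n).
Round 3 — R8, derive hot(n).
Round 4 — R7, derive large(tweety).
Closure: {bird(n), blue(n), cold(n), flagged(tweety), flies(n), hot(n), large(tweety), open(n), signed(tweety), small(tweety), valid(n), wooden(n)} — 12 facts.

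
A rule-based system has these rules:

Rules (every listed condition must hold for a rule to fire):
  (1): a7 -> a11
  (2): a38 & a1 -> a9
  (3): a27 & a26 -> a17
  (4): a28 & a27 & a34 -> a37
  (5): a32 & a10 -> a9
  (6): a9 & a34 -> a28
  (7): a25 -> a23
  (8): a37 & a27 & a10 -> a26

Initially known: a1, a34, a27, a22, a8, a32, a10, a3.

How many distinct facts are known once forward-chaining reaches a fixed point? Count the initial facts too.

Round 1: (5) [a32 & a10 -> a9]. Adds a9.
Round 2: (6) [a9 & a34 -> a28]. Adds a28.
Round 3: (4) [a28 & a27 & a34 -> a37]. Adds a37.
Round 4: (8) [a37 & a27 & a10 -> a26]. Adds a26.
Round 5: (3) [a27 & a26 -> a17]. Adds a17.
Closure: {a1, a10, a17, a22, a26, a27, a28, a3, a32, a34, a37, a8, a9} — 13 facts.

13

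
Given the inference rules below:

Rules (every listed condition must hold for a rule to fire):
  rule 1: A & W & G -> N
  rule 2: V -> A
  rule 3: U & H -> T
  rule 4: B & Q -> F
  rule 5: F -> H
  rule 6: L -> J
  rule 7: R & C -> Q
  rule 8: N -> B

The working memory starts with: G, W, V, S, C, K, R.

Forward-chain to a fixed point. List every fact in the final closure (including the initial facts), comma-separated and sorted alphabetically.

Round 1 fires rule 2, rule 7, giving A, Q.
Round 2 fires rule 1, giving N.
Round 3 fires rule 8, giving B.
Round 4 fires rule 4, giving F.
Round 5 fires rule 5, giving H.

A, B, C, F, G, H, K, N, Q, R, S, V, W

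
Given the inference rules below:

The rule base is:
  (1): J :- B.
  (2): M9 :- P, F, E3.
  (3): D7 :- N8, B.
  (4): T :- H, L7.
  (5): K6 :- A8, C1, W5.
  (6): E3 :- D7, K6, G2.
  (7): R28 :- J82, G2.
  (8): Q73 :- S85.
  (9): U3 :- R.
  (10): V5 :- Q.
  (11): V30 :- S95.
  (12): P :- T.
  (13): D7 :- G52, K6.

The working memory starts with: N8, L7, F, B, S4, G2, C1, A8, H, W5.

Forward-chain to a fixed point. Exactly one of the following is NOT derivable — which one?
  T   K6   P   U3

U3

Round 1: (1) [J :- B.]; (3) [D7 :- N8, B.]; (4) [T :- H, L7.]; (5) [K6 :- A8, C1, W5.]. Adds J, D7, T, K6.
Round 2: (6) [E3 :- D7, K6, G2.]; (12) [P :- T.]. Adds E3, P.
Round 3: (2) [M9 :- P, F, E3.]. Adds M9.
Derived: K6 (round 1), P (round 2), T (round 1). U3 never appears in any round.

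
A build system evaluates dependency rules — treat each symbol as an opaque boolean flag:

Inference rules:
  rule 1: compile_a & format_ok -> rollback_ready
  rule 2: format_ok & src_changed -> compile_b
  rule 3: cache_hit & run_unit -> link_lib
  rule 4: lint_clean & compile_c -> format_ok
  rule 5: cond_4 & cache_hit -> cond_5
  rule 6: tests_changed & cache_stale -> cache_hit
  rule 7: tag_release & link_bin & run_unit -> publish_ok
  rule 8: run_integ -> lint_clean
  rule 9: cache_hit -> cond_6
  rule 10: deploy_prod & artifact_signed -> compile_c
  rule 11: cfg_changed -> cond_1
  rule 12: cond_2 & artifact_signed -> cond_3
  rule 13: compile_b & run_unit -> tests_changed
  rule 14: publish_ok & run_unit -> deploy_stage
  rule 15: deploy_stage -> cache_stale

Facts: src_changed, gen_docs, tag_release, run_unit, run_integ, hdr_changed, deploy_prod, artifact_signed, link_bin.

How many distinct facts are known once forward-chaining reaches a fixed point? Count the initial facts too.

Round 1 — rule 7, rule 8, rule 10, derive publish_ok, lint_clean, compile_c.
Round 2 — rule 4, rule 14, derive format_ok, deploy_stage.
Round 3 — rule 2, rule 15, derive compile_b, cache_stale.
Round 4 — rule 13, derive tests_changed.
Round 5 — rule 6, derive cache_hit.
Round 6 — rule 3, rule 9, derive link_lib, cond_6.
Closure: {artifact_signed, cache_hit, cache_stale, compile_b, compile_c, cond_6, deploy_prod, deploy_stage, format_ok, gen_docs, hdr_changed, link_bin, link_lib, lint_clean, publish_ok, run_integ, run_unit, src_changed, tag_release, tests_changed} — 20 facts.

20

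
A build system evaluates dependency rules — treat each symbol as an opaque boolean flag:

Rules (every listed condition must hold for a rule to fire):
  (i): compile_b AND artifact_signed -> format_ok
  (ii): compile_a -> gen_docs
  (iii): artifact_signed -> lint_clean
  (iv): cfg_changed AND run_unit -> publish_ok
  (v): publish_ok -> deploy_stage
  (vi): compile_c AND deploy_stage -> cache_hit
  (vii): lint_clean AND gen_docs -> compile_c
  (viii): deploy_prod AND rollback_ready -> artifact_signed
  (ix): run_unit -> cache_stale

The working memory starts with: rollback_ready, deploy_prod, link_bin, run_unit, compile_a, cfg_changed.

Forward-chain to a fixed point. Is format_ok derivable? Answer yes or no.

no

Round 1: (ii) [compile_a -> gen_docs]; (iv) [cfg_changed AND run_unit -> publish_ok]; (viii) [deploy_prod AND rollback_ready -> artifact_signed]; (ix) [run_unit -> cache_stale]. Adds gen_docs, publish_ok, artifact_signed, cache_stale.
Round 2: (iii) [artifact_signed -> lint_clean]; (v) [publish_ok -> deploy_stage]. Adds lint_clean, deploy_stage.
Round 3: (vii) [lint_clean AND gen_docs -> compile_c]. Adds compile_c.
Round 4: (vi) [compile_c AND deploy_stage -> cache_hit]. Adds cache_hit.
Fixed point reached. format_ok is concluded only by (i); (i) needs compile_b (never derived).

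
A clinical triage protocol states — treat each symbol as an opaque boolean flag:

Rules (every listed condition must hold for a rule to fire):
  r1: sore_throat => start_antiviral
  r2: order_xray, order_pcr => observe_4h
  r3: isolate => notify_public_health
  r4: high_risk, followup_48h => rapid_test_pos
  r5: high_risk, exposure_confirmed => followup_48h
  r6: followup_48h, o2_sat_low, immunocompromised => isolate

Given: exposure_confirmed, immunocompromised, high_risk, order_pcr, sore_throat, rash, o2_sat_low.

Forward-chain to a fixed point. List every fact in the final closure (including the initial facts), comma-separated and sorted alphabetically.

exposure_confirmed, followup_48h, high_risk, immunocompromised, isolate, notify_public_health, o2_sat_low, order_pcr, rapid_test_pos, rash, sore_throat, start_antiviral

Round 1: r1 [sore_throat => start_antiviral]; r5 [high_risk, exposure_confirmed => followup_48h]. New: start_antiviral, followup_48h.
Round 2: r4 [high_risk, followup_48h => rapid_test_pos]; r6 [followup_48h, o2_sat_low, immunocompromised => isolate]. New: rapid_test_pos, isolate.
Round 3: r3 [isolate => notify_public_health]. New: notify_public_health.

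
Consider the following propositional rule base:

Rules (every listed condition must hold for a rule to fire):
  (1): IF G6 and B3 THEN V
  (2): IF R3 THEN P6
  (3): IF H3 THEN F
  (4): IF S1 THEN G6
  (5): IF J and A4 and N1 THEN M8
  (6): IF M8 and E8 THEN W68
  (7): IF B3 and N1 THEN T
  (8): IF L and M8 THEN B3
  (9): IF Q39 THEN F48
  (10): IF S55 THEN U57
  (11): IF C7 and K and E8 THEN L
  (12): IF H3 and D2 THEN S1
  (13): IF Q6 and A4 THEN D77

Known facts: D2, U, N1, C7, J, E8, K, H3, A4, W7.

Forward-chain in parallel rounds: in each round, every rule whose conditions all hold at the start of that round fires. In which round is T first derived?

3

Round 1: (3) [IF H3 THEN F]; (5) [IF J and A4 and N1 THEN M8]; (11) [IF C7 and K and E8 THEN L]; (12) [IF H3 and D2 THEN S1]. New: F, M8, L, S1.
Round 2: (4) [IF S1 THEN G6]; (6) [IF M8 and E8 THEN W68]; (8) [IF L and M8 THEN B3]. New: G6, W68, B3.
Round 3: (1) [IF G6 and B3 THEN V]; (7) [IF B3 and N1 THEN T]. New: V, T.
T first appears in round 3.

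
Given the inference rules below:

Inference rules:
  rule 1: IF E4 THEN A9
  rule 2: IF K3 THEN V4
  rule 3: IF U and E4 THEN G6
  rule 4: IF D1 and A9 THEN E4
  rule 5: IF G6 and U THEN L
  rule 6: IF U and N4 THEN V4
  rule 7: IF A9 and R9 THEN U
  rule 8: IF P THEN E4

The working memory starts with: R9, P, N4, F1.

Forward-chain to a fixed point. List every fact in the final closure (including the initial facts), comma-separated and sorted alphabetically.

A9, E4, F1, G6, L, N4, P, R9, U, V4

Round 1: rule 8 [IF P THEN E4]. New: E4.
Round 2: rule 1 [IF E4 THEN A9]. New: A9.
Round 3: rule 7 [IF A9 and R9 THEN U]. New: U.
Round 4: rule 3 [IF U and E4 THEN G6]; rule 6 [IF U and N4 THEN V4]. New: G6, V4.
Round 5: rule 5 [IF G6 and U THEN L]. New: L.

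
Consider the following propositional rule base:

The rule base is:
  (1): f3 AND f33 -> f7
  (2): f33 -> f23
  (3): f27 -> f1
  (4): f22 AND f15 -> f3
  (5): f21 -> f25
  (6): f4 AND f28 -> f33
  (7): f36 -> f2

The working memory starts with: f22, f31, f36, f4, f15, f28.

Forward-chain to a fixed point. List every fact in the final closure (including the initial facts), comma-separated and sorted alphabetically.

Round 1: (4) [f22 AND f15 -> f3]; (6) [f4 AND f28 -> f33]; (7) [f36 -> f2]. New: f3, f33, f2.
Round 2: (1) [f3 AND f33 -> f7]; (2) [f33 -> f23]. New: f7, f23.

f15, f2, f22, f23, f28, f3, f31, f33, f36, f4, f7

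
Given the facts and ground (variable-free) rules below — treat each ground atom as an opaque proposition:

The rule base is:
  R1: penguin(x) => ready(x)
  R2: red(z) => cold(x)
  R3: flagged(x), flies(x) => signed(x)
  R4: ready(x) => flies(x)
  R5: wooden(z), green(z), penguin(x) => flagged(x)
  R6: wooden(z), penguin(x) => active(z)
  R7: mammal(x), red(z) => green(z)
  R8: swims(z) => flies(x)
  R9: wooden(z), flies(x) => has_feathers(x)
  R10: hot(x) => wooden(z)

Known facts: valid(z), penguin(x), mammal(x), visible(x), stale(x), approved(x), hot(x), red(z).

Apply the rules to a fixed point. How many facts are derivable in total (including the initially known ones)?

Round 1: R1 [penguin(x) => ready(x)]; R2 [red(z) => cold(x)]; R7 [mammal(x), red(z) => green(z)]; R10 [hot(x) => wooden(z)]. Adds ready(x), cold(x), green(z), wooden(z).
Round 2: R4 [ready(x) => flies(x)]; R5 [wooden(z), green(z), penguin(x) => flagged(x)]; R6 [wooden(z), penguin(x) => active(z)]. Adds flies(x), flagged(x), active(z).
Round 3: R3 [flagged(x), flies(x) => signed(x)]; R9 [wooden(z), flies(x) => has_feathers(x)]. Adds signed(x), has_feathers(x).
Closure: {active(z), approved(x), cold(x), flagged(x), flies(x), green(z), has_feathers(x), hot(x), mammal(x), penguin(x), ready(x), red(z), signed(x), stale(x), valid(z), visible(x), wooden(z)} — 17 facts.

17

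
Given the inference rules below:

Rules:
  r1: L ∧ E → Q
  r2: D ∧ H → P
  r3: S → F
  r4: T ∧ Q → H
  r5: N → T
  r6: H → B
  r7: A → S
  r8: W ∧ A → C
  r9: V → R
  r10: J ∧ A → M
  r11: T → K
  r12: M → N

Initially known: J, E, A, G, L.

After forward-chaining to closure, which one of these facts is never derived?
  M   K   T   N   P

P

Round 1: r1 [L ∧ E → Q]; r7 [A → S]; r10 [J ∧ A → M]. New: Q, S, M.
Round 2: r3 [S → F]; r12 [M → N]. New: F, N.
Round 3: r5 [N → T]. New: T.
Round 4: r4 [T ∧ Q → H]; r11 [T → K]. New: H, K.
Round 5: r6 [H → B]. New: B.
Derived: N (round 2), T (round 3), M (round 1), K (round 4). P never appears in any round.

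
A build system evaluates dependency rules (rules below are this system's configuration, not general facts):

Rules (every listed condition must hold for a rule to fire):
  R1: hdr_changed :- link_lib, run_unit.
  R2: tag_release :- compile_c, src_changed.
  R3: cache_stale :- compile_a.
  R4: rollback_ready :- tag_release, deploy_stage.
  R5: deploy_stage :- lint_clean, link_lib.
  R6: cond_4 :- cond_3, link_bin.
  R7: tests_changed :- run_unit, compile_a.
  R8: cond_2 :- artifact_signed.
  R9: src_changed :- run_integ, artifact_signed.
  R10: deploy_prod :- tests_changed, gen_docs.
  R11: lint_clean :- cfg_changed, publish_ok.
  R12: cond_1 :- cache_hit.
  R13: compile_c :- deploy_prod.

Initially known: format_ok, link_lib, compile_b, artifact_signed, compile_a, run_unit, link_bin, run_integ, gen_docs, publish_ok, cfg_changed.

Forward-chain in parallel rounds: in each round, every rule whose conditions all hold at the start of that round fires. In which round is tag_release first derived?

Round 1: R1 [hdr_changed :- link_lib, run_unit.]; R3 [cache_stale :- compile_a.]; R7 [tests_changed :- run_unit, compile_a.]; R8 [cond_2 :- artifact_signed.]; R9 [src_changed :- run_integ, artifact_signed.]; R11 [lint_clean :- cfg_changed, publish_ok.]. New: hdr_changed, cache_stale, tests_changed, cond_2, src_changed, lint_clean.
Round 2: R5 [deploy_stage :- lint_clean, link_lib.]; R10 [deploy_prod :- tests_changed, gen_docs.]. New: deploy_stage, deploy_prod.
Round 3: R13 [compile_c :- deploy_prod.]. New: compile_c.
Round 4: R2 [tag_release :- compile_c, src_changed.]. New: tag_release.
tag_release first appears in round 4.

4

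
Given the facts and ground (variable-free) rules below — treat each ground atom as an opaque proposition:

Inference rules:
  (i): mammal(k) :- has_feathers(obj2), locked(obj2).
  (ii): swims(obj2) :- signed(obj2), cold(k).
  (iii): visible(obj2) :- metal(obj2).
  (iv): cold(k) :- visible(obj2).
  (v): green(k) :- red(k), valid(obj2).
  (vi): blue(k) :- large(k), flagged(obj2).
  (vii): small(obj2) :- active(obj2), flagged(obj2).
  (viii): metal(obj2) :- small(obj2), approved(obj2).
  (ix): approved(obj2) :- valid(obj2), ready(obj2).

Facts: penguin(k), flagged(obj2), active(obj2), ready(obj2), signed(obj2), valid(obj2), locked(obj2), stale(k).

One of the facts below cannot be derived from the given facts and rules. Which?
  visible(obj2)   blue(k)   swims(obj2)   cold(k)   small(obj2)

Round 1: (vii) [small(obj2) :- active(obj2), flagged(obj2).]; (ix) [approved(obj2) :- valid(obj2), ready(obj2).]. Adds small(obj2), approved(obj2).
Round 2: (viii) [metal(obj2) :- small(obj2), approved(obj2).]. Adds metal(obj2).
Round 3: (iii) [visible(obj2) :- metal(obj2).]. Adds visible(obj2).
Round 4: (iv) [cold(k) :- visible(obj2).]. Adds cold(k).
Round 5: (ii) [swims(obj2) :- signed(obj2), cold(k).]. Adds swims(obj2).
Derived: visible(obj2) (round 3), cold(k) (round 4), small(obj2) (round 1), swims(obj2) (round 5). blue(k) never appears in any round.

blue(k)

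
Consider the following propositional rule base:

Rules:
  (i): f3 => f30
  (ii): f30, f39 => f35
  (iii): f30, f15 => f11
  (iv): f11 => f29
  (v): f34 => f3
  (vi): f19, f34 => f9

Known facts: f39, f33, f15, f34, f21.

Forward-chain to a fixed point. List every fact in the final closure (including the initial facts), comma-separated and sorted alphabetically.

Round 1: (v) [f34 => f3]. New: f3.
Round 2: (i) [f3 => f30]. New: f30.
Round 3: (ii) [f30, f39 => f35]; (iii) [f30, f15 => f11]. New: f35, f11.
Round 4: (iv) [f11 => f29]. New: f29.

f11, f15, f21, f29, f3, f30, f33, f34, f35, f39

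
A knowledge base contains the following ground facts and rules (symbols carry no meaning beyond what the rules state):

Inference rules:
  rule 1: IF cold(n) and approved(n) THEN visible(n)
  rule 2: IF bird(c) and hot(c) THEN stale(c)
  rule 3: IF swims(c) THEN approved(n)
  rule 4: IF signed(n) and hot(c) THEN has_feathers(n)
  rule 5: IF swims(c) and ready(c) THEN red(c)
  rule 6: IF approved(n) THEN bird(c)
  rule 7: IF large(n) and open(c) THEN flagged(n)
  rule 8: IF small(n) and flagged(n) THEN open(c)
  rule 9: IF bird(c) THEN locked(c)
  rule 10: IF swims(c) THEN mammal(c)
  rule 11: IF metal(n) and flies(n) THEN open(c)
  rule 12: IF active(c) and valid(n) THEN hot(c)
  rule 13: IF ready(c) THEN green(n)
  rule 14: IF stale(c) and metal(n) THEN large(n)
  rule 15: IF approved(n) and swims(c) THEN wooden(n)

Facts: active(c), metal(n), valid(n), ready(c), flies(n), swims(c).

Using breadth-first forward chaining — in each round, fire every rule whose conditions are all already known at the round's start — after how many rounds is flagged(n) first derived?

5

Round 1: rule 3 [IF swims(c) THEN approved(n)]; rule 5 [IF swims(c) and ready(c) THEN red(c)]; rule 10 [IF swims(c) THEN mammal(c)]; rule 11 [IF metal(n) and flies(n) THEN open(c)]; rule 12 [IF active(c) and valid(n) THEN hot(c)]; rule 13 [IF ready(c) THEN green(n)]. New: approved(n), red(c), mammal(c), open(c), hot(c), green(n).
Round 2: rule 6 [IF approved(n) THEN bird(c)]; rule 15 [IF approved(n) and swims(c) THEN wooden(n)]. New: bird(c), wooden(n).
Round 3: rule 2 [IF bird(c) and hot(c) THEN stale(c)]; rule 9 [IF bird(c) THEN locked(c)]. New: stale(c), locked(c).
Round 4: rule 14 [IF stale(c) and metal(n) THEN large(n)]. New: large(n).
Round 5: rule 7 [IF large(n) and open(c) THEN flagged(n)]. New: flagged(n).
flagged(n) first appears in round 5.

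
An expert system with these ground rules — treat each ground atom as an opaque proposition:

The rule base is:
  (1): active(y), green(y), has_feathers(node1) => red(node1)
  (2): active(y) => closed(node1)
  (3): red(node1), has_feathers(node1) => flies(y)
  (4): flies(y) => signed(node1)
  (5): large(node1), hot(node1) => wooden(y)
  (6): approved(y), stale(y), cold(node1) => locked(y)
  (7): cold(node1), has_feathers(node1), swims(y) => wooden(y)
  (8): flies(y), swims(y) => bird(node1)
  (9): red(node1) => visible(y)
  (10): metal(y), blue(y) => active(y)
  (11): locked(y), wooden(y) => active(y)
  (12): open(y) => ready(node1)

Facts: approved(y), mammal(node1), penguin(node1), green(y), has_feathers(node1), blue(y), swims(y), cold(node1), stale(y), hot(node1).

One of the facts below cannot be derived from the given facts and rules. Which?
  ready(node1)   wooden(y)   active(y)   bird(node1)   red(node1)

ready(node1)

Round 1: (6) [approved(y), stale(y), cold(node1) => locked(y)]; (7) [cold(node1), has_feathers(node1), swims(y) => wooden(y)]. New: locked(y), wooden(y).
Round 2: (11) [locked(y), wooden(y) => active(y)]. New: active(y).
Round 3: (1) [active(y), green(y), has_feathers(node1) => red(node1)]; (2) [active(y) => closed(node1)]. New: red(node1), closed(node1).
Round 4: (3) [red(node1), has_feathers(node1) => flies(y)]; (9) [red(node1) => visible(y)]. New: flies(y), visible(y).
Round 5: (4) [flies(y) => signed(node1)]; (8) [flies(y), swims(y) => bird(node1)]. New: signed(node1), bird(node1).
Derived: wooden(y) (round 1), bird(node1) (round 5), active(y) (round 2), red(node1) (round 3). ready(node1) never appears in any round.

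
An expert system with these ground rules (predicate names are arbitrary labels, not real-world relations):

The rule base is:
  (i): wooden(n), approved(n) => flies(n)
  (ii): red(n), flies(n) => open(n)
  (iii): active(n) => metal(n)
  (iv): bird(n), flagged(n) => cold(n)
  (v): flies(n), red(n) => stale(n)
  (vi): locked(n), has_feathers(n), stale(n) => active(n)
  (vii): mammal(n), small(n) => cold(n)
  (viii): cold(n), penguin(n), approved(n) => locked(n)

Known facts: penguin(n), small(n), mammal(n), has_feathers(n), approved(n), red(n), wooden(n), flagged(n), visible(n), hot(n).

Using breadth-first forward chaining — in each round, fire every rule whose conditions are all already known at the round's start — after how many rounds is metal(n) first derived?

4

[1] (i) [wooden(n), approved(n) => flies(n)]; (vii) [mammal(n), small(n) => cold(n)]. ⇒ new: flies(n), cold(n).
[2] (ii) [red(n), flies(n) => open(n)]; (v) [flies(n), red(n) => stale(n)]; (viii) [cold(n), penguin(n), approved(n) => locked(n)]. ⇒ new: open(n), stale(n), locked(n).
[3] (vi) [locked(n), has_feathers(n), stale(n) => active(n)]. ⇒ new: active(n).
[4] (iii) [active(n) => metal(n)]. ⇒ new: metal(n).
metal(n) first appears in round 4.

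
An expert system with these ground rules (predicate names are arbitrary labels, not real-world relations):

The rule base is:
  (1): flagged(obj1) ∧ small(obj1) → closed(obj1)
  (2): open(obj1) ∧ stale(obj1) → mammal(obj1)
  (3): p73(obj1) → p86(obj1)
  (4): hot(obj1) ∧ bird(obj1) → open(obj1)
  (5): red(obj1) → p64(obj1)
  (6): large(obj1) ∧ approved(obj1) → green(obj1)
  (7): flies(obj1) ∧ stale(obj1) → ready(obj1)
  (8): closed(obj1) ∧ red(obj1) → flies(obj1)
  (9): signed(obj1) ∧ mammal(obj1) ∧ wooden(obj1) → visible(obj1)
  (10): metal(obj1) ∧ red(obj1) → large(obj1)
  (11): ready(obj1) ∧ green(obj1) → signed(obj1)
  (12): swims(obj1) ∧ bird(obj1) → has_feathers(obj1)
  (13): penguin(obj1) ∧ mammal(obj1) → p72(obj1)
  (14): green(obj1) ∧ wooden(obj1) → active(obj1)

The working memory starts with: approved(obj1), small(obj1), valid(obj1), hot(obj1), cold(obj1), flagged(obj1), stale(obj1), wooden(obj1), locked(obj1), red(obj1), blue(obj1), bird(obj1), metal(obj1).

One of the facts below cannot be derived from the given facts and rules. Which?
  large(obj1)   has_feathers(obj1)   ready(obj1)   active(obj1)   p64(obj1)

[1] (1) [flagged(obj1) ∧ small(obj1) → closed(obj1)]; (4) [hot(obj1) ∧ bird(obj1) → open(obj1)]; (5) [red(obj1) → p64(obj1)]; (10) [metal(obj1) ∧ red(obj1) → large(obj1)]. ⇒ new: closed(obj1), open(obj1), p64(obj1), large(obj1).
[2] (2) [open(obj1) ∧ stale(obj1) → mammal(obj1)]; (6) [large(obj1) ∧ approved(obj1) → green(obj1)]; (8) [closed(obj1) ∧ red(obj1) → flies(obj1)]. ⇒ new: mammal(obj1), green(obj1), flies(obj1).
[3] (7) [flies(obj1) ∧ stale(obj1) → ready(obj1)]; (14) [green(obj1) ∧ wooden(obj1) → active(obj1)]. ⇒ new: ready(obj1), active(obj1).
[4] (11) [ready(obj1) ∧ green(obj1) → signed(obj1)]. ⇒ new: signed(obj1).
[5] (9) [signed(obj1) ∧ mammal(obj1) ∧ wooden(obj1) → visible(obj1)]. ⇒ new: visible(obj1).
Derived: active(obj1) (round 3), large(obj1) (round 1), ready(obj1) (round 3), p64(obj1) (round 1). has_feathers(obj1) never appears in any round.

has_feathers(obj1)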